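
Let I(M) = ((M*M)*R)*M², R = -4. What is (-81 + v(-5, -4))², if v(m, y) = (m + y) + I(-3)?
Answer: 171396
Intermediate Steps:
I(M) = -4*M⁴ (I(M) = ((M*M)*(-4))*M² = (M²*(-4))*M² = (-4*M²)*M² = -4*M⁴)
v(m, y) = -324 + m + y (v(m, y) = (m + y) - 4*(-3)⁴ = (m + y) - 4*81 = (m + y) - 324 = -324 + m + y)
(-81 + v(-5, -4))² = (-81 + (-324 - 5 - 4))² = (-81 - 333)² = (-414)² = 171396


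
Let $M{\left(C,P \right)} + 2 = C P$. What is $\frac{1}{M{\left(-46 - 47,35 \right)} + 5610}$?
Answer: $\frac{1}{2353} \approx 0.00042499$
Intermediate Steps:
$M{\left(C,P \right)} = -2 + C P$
$\frac{1}{M{\left(-46 - 47,35 \right)} + 5610} = \frac{1}{\left(-2 + \left(-46 - 47\right) 35\right) + 5610} = \frac{1}{\left(-2 - 3255\right) + 5610} = \frac{1}{-3257 + 5610} = \frac{1}{2353}$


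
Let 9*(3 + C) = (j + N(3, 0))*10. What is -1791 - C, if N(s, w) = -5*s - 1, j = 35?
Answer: -16282/9 ≈ -1809.1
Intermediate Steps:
N(s, w) = -1 - 5*s
C = 163/9 (C = -3 + ((35 + (-1 - 5*3))*10)/9 = -3 + ((35 + (-1 - 15))*10)/9 = -3 + ((35 - 16)*10)/9 = -3 + (19*10)/9 = -3 + (⅑)*190 = -3 + 190/9 = 163/9 ≈ 18.111)
-1791 - C = -1791 - 1*163/9 = -1791 - 163/9 = -16282/9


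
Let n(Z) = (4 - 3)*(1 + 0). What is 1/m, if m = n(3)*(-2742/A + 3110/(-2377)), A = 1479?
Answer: -1171861/3705808 ≈ -0.31622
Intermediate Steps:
n(Z) = 1 (n(Z) = 1*1 = 1)
m = -3705808/1171861 (m = 1*(-2742/1479 + 3110/(-2377)) = 1*(-2742*1/1479 + 3110*(-1/2377)) = 1*(-914/493 - 3110/2377) = 1*(-3705808/1171861) = -3705808/1171861 ≈ -3.1623)
1/m = 1/(-3705808/1171861) = -1171861/3705808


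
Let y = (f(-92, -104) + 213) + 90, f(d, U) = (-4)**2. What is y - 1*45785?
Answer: -45466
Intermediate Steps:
f(d, U) = 16
y = 319 (y = (16 + 213) + 90 = 229 + 90 = 319)
y - 1*45785 = 319 - 1*45785 = 319 - 45785 = -45466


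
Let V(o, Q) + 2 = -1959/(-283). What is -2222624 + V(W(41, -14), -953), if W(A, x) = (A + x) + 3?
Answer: -629001199/283 ≈ -2.2226e+6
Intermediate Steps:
W(A, x) = 3 + A + x
V(o, Q) = 1393/283 (V(o, Q) = -2 - 1959/(-283) = -2 - 1959*(-1/283) = -2 + 1959/283 = 1393/283)
-2222624 + V(W(41, -14), -953) = -2222624 + 1393/283 = -629001199/283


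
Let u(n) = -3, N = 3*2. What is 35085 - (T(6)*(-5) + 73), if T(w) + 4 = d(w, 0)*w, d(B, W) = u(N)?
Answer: 34902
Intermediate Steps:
N = 6
d(B, W) = -3
T(w) = -4 - 3*w
35085 - (T(6)*(-5) + 73) = 35085 - ((-4 - 3*6)*(-5) + 73) = 35085 - ((-4 - 18)*(-5) + 73) = 35085 - (-22*(-5) + 73) = 35085 - (110 + 73) = 35085 - 1*183 = 35085 - 183 = 34902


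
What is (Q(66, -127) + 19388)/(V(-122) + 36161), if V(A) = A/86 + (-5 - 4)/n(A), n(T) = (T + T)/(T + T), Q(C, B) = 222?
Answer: 168646/310895 ≈ 0.54245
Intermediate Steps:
n(T) = 1 (n(T) = (2*T)/((2*T)) = (2*T)*(1/(2*T)) = 1)
V(A) = -9 + A/86 (V(A) = A/86 + (-5 - 4)/1 = A*(1/86) - 9*1 = A/86 - 9 = -9 + A/86)
(Q(66, -127) + 19388)/(V(-122) + 36161) = (222 + 19388)/((-9 + (1/86)*(-122)) + 36161) = 19610/((-9 - 61/43) + 36161) = 19610/(-448/43 + 36161) = 19610/(1554475/43) = 19610*(43/1554475) = 168646/310895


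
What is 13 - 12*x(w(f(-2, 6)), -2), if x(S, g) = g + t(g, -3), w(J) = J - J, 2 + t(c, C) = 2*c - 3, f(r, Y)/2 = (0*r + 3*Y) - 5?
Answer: 145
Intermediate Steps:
f(r, Y) = -10 + 6*Y (f(r, Y) = 2*((0*r + 3*Y) - 5) = 2*((0 + 3*Y) - 5) = 2*(3*Y - 5) = 2*(-5 + 3*Y) = -10 + 6*Y)
t(c, C) = -5 + 2*c (t(c, C) = -2 + (2*c - 3) = -2 + (-3 + 2*c) = -5 + 2*c)
w(J) = 0
x(S, g) = -5 + 3*g (x(S, g) = g + (-5 + 2*g) = -5 + 3*g)
13 - 12*x(w(f(-2, 6)), -2) = 13 - 12*(-5 + 3*(-2)) = 13 - 12*(-5 - 6) = 13 - 12*(-11) = 13 + 132 = 145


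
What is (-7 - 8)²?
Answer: 225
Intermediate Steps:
(-7 - 8)² = (-15)² = 225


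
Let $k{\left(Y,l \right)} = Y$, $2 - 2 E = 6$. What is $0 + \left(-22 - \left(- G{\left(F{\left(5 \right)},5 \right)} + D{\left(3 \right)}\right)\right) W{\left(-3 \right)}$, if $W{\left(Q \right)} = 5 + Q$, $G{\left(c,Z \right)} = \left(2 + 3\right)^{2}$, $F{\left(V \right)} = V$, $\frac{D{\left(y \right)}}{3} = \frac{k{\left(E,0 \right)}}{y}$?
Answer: $10$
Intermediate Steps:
$E = -2$ ($E = 1 - 3 = -2$)
$D{\left(y \right)} = - \frac{6}{y}$ ($D{\left(y \right)} = 3 \left(- \frac{2}{y}\right) = - \frac{6}{y}$)
$G{\left(c,Z \right)} = 25$ ($G{\left(c,Z \right)} = 5^{2} = 25$)
$0 + \left(-22 - \left(- G{\left(F{\left(5 \right)},5 \right)} + D{\left(3 \right)}\right)\right) W{\left(-3 \right)} = 0 + \left(-22 + \left(25 - - \frac{6}{3}\right)\right) \left(5 - 3\right) = 0 + \left(-22 + \left(25 - \left(-6\right) \frac{1}{3}\right)\right) 2 = 0 + \left(-22 + \left(25 - -2\right)\right) 2 = 0 + \left(-22 + \left(25 + 2\right)\right) 2 = 0 + \left(-22 + 27\right) 2 = 0 + 5 \cdot 2 = 0 + 10 = 10$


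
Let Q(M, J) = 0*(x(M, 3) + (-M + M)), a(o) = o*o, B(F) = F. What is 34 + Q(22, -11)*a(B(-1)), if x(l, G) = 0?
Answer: 34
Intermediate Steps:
a(o) = o²
Q(M, J) = 0 (Q(M, J) = 0*(0 + (-M + M)) = 0*(0 + 0) = 0*0 = 0)
34 + Q(22, -11)*a(B(-1)) = 34 + 0*(-1)² = 34 + 0*1 = 34 + 0 = 34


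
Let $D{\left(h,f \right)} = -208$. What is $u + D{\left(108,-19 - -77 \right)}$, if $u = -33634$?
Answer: $-33842$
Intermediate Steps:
$u + D{\left(108,-19 - -77 \right)} = -33634 - 208 = -33842$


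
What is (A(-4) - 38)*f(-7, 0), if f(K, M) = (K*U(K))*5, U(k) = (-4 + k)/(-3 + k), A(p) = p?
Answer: 1617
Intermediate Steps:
U(k) = (-4 + k)/(-3 + k)
f(K, M) = 5*K*(-4 + K)/(-3 + K) (f(K, M) = (K*((-4 + K)/(-3 + K)))*5 = (K*(-4 + K)/(-3 + K))*5 = 5*K*(-4 + K)/(-3 + K))
(A(-4) - 38)*f(-7, 0) = (-4 - 38)*(5*(-7)*(-4 - 7)/(-3 - 7)) = -210*(-7)*(-11)/(-10) = -210*(-7)*(-1)*(-11)/10 = -42*(-77/2) = 1617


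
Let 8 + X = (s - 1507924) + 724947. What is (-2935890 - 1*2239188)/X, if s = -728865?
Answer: 862513/251975 ≈ 3.4230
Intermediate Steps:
X = -1511850 (X = -8 + ((-728865 - 1507924) + 724947) = -8 + (-2236789 + 724947) = -8 - 1511842 = -1511850)
(-2935890 - 1*2239188)/X = (-2935890 - 1*2239188)/(-1511850) = (-2935890 - 2239188)*(-1/1511850) = -5175078*(-1/1511850) = 862513/251975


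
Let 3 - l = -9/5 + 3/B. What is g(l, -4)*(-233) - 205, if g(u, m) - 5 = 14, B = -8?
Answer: -4632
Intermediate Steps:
l = 207/40 (l = 3 - (-9/5 + 3/(-8)) = 3 - (-9*⅕ + 3*(-⅛)) = 3 - (-9/5 - 3/8) = 3 - 1*(-87/40) = 3 + 87/40 = 207/40 ≈ 5.1750)
g(u, m) = 19 (g(u, m) = 5 + 14 = 19)
g(l, -4)*(-233) - 205 = 19*(-233) - 205 = -4427 - 205 = -4632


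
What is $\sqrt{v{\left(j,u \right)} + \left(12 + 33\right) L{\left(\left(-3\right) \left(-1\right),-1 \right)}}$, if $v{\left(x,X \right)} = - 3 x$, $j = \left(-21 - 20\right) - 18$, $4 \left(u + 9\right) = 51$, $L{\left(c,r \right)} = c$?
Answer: $2 \sqrt{78} \approx 17.664$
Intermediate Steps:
$u = \frac{15}{4}$ ($u = -9 + \frac{1}{4} \cdot 51 = -9 + \frac{51}{4} = \frac{15}{4} \approx 3.75$)
$j = -59$ ($j = -41 - 18 = -59$)
$\sqrt{v{\left(j,u \right)} + \left(12 + 33\right) L{\left(\left(-3\right) \left(-1\right),-1 \right)}} = \sqrt{\left(-3\right) \left(-59\right) + \left(12 + 33\right) \left(\left(-3\right) \left(-1\right)\right)} = \sqrt{177 + 45 \cdot 3} = \sqrt{177 + 135} = \sqrt{312} = 2 \sqrt{78}$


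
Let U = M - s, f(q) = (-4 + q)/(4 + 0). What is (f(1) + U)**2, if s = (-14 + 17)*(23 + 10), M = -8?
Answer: 185761/16 ≈ 11610.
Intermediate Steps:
s = 99 (s = 3*33 = 99)
f(q) = -1 + q/4 (f(q) = (-4 + q)/4 = (-4 + q)*(1/4) = -1 + q/4)
U = -107 (U = -8 - 1*99 = -8 - 99 = -107)
(f(1) + U)**2 = ((-1 + (1/4)*1) - 107)**2 = ((-1 + 1/4) - 107)**2 = (-3/4 - 107)**2 = (-431/4)**2 = 185761/16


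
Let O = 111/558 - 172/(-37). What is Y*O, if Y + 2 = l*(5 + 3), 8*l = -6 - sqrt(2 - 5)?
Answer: -133444/3441 - 33361*I*sqrt(3)/6882 ≈ -38.781 - 8.3962*I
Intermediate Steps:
l = -3/4 - I*sqrt(3)/8 (l = (-6 - sqrt(2 - 5))/8 = (-6 - sqrt(-3))/8 = (-6 - I*sqrt(3))/8 = -3/4 - I*sqrt(3)/8 ≈ -0.75 - 0.21651*I)
O = 33361/6882 (O = 111*(1/558) - 172*(-1/37) = 37/186 + 172/37 = 33361/6882 ≈ 4.8476)
Y = -8 - I*sqrt(3) (Y = -2 + (-3/4 - I*sqrt(3)/8)*(5 + 3) = -2 + (-3/4 - I*sqrt(3)/8)*8 = -2 + (-6 - I*sqrt(3)) = -8 - I*sqrt(3) ≈ -8.0 - 1.732*I)
Y*O = (-8 - I*sqrt(3))*(33361/6882) = -133444/3441 - 33361*I*sqrt(3)/6882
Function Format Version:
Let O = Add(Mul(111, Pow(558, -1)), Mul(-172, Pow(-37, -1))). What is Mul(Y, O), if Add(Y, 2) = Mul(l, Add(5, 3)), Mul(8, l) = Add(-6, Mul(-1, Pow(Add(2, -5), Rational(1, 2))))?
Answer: Add(Rational(-133444, 3441), Mul(Rational(-33361, 6882), I, Pow(3, Rational(1, 2)))) ≈ Add(-38.781, Mul(-8.3962, I))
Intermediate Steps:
l = Add(Rational(-3, 4), Mul(Rational(-1, 8), I, Pow(3, Rational(1, 2)))) (l = Mul(Rational(1, 8), Add(-6, Mul(-1, Pow(Add(2, -5), Rational(1, 2))))) = Mul(Rational(1, 8), Add(-6, Mul(-1, Pow(-3, Rational(1, 2))))) = Mul(Rational(1, 8), Add(-6, Mul(-1, Mul(I, Pow(3, Rational(1, 2)))))) = Mul(Rational(1, 8), Add(-6, Mul(-1, I, Pow(3, Rational(1, 2))))) = Add(Rational(-3, 4), Mul(Rational(-1, 8), I, Pow(3, Rational(1, 2)))) ≈ Add(-0.75000, Mul(-0.21651, I)))
O = Rational(33361, 6882) (O = Add(Mul(111, Rational(1, 558)), Mul(-172, Rational(-1, 37))) = Add(Rational(37, 186), Rational(172, 37)) = Rational(33361, 6882) ≈ 4.8476)
Y = Add(-8, Mul(-1, I, Pow(3, Rational(1, 2)))) (Y = Add(-2, Mul(Add(Rational(-3, 4), Mul(Rational(-1, 8), I, Pow(3, Rational(1, 2)))), Add(5, 3))) = Add(-2, Mul(Add(Rational(-3, 4), Mul(Rational(-1, 8), I, Pow(3, Rational(1, 2)))), 8)) = Add(-2, Add(-6, Mul(-1, I, Pow(3, Rational(1, 2))))) = Add(-8, Mul(-1, I, Pow(3, Rational(1, 2)))) ≈ Add(-8.0000, Mul(-1.7320, I)))
Mul(Y, O) = Mul(Add(-8, Mul(-1, I, Pow(3, Rational(1, 2)))), Rational(33361, 6882)) = Add(Rational(-133444, 3441), Mul(Rational(-33361, 6882), I, Pow(3, Rational(1, 2))))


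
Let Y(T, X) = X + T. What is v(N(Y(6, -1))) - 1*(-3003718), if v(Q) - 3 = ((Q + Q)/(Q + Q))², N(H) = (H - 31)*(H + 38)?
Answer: 3003722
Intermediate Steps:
Y(T, X) = T + X
N(H) = (-31 + H)*(38 + H)
v(Q) = 4 (v(Q) = 3 + ((Q + Q)/(Q + Q))² = 3 + ((2*Q)/((2*Q)))² = 3 + ((2*Q)*(1/(2*Q)))² = 3 + 1² = 3 + 1 = 4)
v(N(Y(6, -1))) - 1*(-3003718) = 4 - 1*(-3003718) = 4 + 3003718 = 3003722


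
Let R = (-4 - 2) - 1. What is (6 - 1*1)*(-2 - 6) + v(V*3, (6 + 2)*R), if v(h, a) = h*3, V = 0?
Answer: -40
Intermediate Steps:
R = -7 (R = -6 - 1 = -7)
v(h, a) = 3*h
(6 - 1*1)*(-2 - 6) + v(V*3, (6 + 2)*R) = (6 - 1*1)*(-2 - 6) + 3*(0*3) = (6 - 1)*(-8) + 3*0 = 5*(-8) + 0 = -40 + 0 = -40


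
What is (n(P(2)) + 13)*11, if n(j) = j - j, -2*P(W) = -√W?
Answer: 143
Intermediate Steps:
P(W) = √W/2 (P(W) = -(-1)*√W/2 = √W/2)
n(j) = 0
(n(P(2)) + 13)*11 = (0 + 13)*11 = 13*11 = 143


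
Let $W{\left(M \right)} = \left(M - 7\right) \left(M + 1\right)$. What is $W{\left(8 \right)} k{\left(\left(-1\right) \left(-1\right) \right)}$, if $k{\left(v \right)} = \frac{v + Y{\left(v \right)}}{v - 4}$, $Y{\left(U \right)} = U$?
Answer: $-6$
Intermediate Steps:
$k{\left(v \right)} = \frac{2 v}{-4 + v}$ ($k{\left(v \right)} = \frac{v + v}{v - 4} = \frac{2 v}{-4 + v}$)
$W{\left(M \right)} = \left(1 + M\right) \left(-7 + M\right)$ ($W{\left(M \right)} = \left(-7 + M\right) \left(1 + M\right) = \left(1 + M\right) \left(-7 + M\right)$)
$W{\left(8 \right)} k{\left(\left(-1\right) \left(-1\right) \right)} = \left(-7 + 8^{2} - 48\right) \frac{2 \left(\left(-1\right) \left(-1\right)\right)}{-4 - -1} = \left(-7 + 64 - 48\right) 2 \cdot 1 \frac{1}{-4 + 1} = 9 \cdot 2 \cdot 1 \frac{1}{-3} = 9 \cdot 2 \cdot 1 \left(- \frac{1}{3}\right) = 9 \left(- \frac{2}{3}\right) = -6$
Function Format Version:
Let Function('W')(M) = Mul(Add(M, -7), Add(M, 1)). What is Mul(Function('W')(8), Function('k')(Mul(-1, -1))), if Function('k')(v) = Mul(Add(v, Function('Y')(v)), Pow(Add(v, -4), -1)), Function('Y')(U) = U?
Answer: -6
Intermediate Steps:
Function('k')(v) = Mul(2, v, Pow(Add(-4, v), -1)) (Function('k')(v) = Mul(Add(v, v), Pow(Add(v, -4), -1)) = Mul(Mul(2, v), Pow(Add(-4, v), -1)) = Mul(2, v, Pow(Add(-4, v), -1)))
Function('W')(M) = Mul(Add(1, M), Add(-7, M)) (Function('W')(M) = Mul(Add(-7, M), Add(1, M)) = Mul(Add(1, M), Add(-7, M)))
Mul(Function('W')(8), Function('k')(Mul(-1, -1))) = Mul(Add(-7, Pow(8, 2), Mul(-6, 8)), Mul(2, Mul(-1, -1), Pow(Add(-4, Mul(-1, -1)), -1))) = Mul(Add(-7, 64, -48), Mul(2, 1, Pow(Add(-4, 1), -1))) = Mul(9, Mul(2, 1, Pow(-3, -1))) = Mul(9, Mul(2, 1, Rational(-1, 3))) = Mul(9, Rational(-2, 3)) = -6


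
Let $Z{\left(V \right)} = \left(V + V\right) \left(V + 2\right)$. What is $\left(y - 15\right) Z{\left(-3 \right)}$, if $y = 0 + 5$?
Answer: $-60$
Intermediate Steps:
$Z{\left(V \right)} = 2 V \left(2 + V\right)$
$y = 5$
$\left(y - 15\right) Z{\left(-3 \right)} = \left(5 - 15\right) 2 \left(-3\right) \left(2 - 3\right) = - 10 \cdot 2 \left(-3\right) \left(-1\right) = \left(-10\right) 6 = -60$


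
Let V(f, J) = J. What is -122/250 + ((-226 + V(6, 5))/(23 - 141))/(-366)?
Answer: -2662093/5398500 ≈ -0.49312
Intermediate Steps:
-122/250 + ((-226 + V(6, 5))/(23 - 141))/(-366) = -122/250 + ((-226 + 5)/(23 - 141))/(-366) = -122*1/250 - 221/(-118)*(-1/366) = -61/125 - 221*(-1/118)*(-1/366) = -61/125 + (221/118)*(-1/366) = -61/125 - 221/43188 = -2662093/5398500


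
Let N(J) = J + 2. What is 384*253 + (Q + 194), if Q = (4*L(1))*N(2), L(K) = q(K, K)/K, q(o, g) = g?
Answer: 97362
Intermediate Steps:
N(J) = 2 + J
L(K) = 1 (L(K) = K/K = 1)
Q = 16 (Q = (4*1)*(2 + 2) = 4*4 = 16)
384*253 + (Q + 194) = 384*253 + (16 + 194) = 97152 + 210 = 97362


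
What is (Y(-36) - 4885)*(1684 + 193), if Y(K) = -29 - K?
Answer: -9156006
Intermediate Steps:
(Y(-36) - 4885)*(1684 + 193) = ((-29 - 1*(-36)) - 4885)*(1684 + 193) = ((-29 + 36) - 4885)*1877 = (7 - 4885)*1877 = -4878*1877 = -9156006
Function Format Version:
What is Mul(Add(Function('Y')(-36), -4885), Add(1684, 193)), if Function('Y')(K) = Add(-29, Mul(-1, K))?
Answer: -9156006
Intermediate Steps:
Mul(Add(Function('Y')(-36), -4885), Add(1684, 193)) = Mul(Add(Add(-29, Mul(-1, -36)), -4885), Add(1684, 193)) = Mul(Add(Add(-29, 36), -4885), 1877) = Mul(Add(7, -4885), 1877) = Mul(-4878, 1877) = -9156006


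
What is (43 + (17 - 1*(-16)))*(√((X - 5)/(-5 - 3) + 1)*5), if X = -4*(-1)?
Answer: 285*√2 ≈ 403.05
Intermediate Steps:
X = 4
(43 + (17 - 1*(-16)))*(√((X - 5)/(-5 - 3) + 1)*5) = (43 + (17 - 1*(-16)))*(√((4 - 5)/(-5 - 3) + 1)*5) = (43 + (17 + 16))*(√(-1/(-8) + 1)*5) = (43 + 33)*(√(-1*(-⅛) + 1)*5) = 76*(√(⅛ + 1)*5) = 76*(√(9/8)*5) = 76*((3*√2/4)*5) = 76*(15*√2/4) = 285*√2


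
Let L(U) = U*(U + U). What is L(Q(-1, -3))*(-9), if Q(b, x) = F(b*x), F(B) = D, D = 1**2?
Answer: -18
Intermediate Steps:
D = 1
F(B) = 1
Q(b, x) = 1
L(U) = 2*U**2 (L(U) = U*(2*U) = 2*U**2)
L(Q(-1, -3))*(-9) = (2*1**2)*(-9) = (2*1)*(-9) = 2*(-9) = -18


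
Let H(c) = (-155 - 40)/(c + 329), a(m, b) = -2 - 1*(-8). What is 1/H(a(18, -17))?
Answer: -67/39 ≈ -1.7179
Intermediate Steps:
a(m, b) = 6 (a(m, b) = -2 + 8 = 6)
H(c) = -195/(329 + c)
1/H(a(18, -17)) = 1/(-195/(329 + 6)) = 1/(-195/335) = 1/(-195*1/335) = 1/(-39/67) = -67/39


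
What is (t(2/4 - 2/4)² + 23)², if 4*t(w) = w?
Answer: 529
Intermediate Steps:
t(w) = w/4
(t(2/4 - 2/4)² + 23)² = (((2/4 - 2/4)/4)² + 23)² = (((2*(¼) - 2*¼)/4)² + 23)² = (((½ - ½)/4)² + 23)² = (((¼)*0)² + 23)² = (0² + 23)² = (0 + 23)² = 23² = 529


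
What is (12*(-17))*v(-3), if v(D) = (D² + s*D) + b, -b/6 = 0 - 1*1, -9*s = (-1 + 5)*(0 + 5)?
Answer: -4420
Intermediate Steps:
s = -20/9 (s = -(-1 + 5)*(0 + 5)/9 = -4*5/9 = -⅑*20 = -20/9 ≈ -2.2222)
b = 6 (b = -6*(0 - 1*1) = -6*(0 - 1) = -6*(-1) = 6)
v(D) = 6 + D² - 20*D/9 (v(D) = (D² - 20*D/9) + 6 = 6 + D² - 20*D/9)
(12*(-17))*v(-3) = (12*(-17))*(6 + (-3)² - 20/9*(-3)) = -204*(6 + 9 + 20/3) = -204*65/3 = -4420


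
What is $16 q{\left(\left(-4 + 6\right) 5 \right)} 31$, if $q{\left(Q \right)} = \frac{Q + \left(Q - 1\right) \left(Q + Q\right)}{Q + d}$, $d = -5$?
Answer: $18848$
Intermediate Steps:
$q{\left(Q \right)} = \frac{Q + 2 Q \left(-1 + Q\right)}{-5 + Q}$ ($q{\left(Q \right)} = \frac{Q + \left(Q - 1\right) \left(Q + Q\right)}{Q - 5} = \frac{Q + \left(-1 + Q\right) 2 Q}{-5 + Q} = \frac{Q + 2 Q \left(-1 + Q\right)}{-5 + Q}$)
$16 q{\left(\left(-4 + 6\right) 5 \right)} 31 = 16 \frac{\left(-4 + 6\right) 5 \left(-1 + 2 \left(-4 + 6\right) 5\right)}{-5 + \left(-4 + 6\right) 5} \cdot 31 = 16 \frac{2 \cdot 5 \left(-1 + 2 \cdot 2 \cdot 5\right)}{-5 + 2 \cdot 5} \cdot 31 = 16 \frac{10 \left(-1 + 2 \cdot 10\right)}{-5 + 10} \cdot 31 = 16 \frac{10 \left(-1 + 20\right)}{5} \cdot 31 = 16 \cdot 10 \cdot \frac{1}{5} \cdot 19 \cdot 31 = 16 \cdot 38 \cdot 31 = 608 \cdot 31 = 18848$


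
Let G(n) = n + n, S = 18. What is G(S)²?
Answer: 1296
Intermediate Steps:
G(n) = 2*n
G(S)² = (2*18)² = 36² = 1296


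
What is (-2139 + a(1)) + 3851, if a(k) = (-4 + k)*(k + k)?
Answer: 1706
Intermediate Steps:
a(k) = 2*k*(-4 + k) (a(k) = (-4 + k)*(2*k) = 2*k*(-4 + k))
(-2139 + a(1)) + 3851 = (-2139 + 2*1*(-4 + 1)) + 3851 = (-2139 + 2*1*(-3)) + 3851 = (-2139 - 6) + 3851 = -2145 + 3851 = 1706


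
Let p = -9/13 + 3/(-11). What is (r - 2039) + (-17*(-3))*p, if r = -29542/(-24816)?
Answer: -336645697/161304 ≈ -2087.0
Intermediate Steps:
p = -138/143 (p = -9*1/13 + 3*(-1/11) = -9/13 - 3/11 = -138/143 ≈ -0.96503)
r = 14771/12408 (r = -29542*(-1/24816) = 14771/12408 ≈ 1.1904)
(r - 2039) + (-17*(-3))*p = (14771/12408 - 2039) - 17*(-3)*(-138/143) = -25285141/12408 + 51*(-138/143) = -25285141/12408 - 7038/143 = -336645697/161304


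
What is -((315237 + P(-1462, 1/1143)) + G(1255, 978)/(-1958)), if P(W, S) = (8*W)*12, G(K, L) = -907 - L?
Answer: -342426715/1958 ≈ -1.7489e+5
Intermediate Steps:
P(W, S) = 96*W
-((315237 + P(-1462, 1/1143)) + G(1255, 978)/(-1958)) = -((315237 + 96*(-1462)) + (-907 - 1*978)/(-1958)) = -((315237 - 140352) + (-907 - 978)*(-1/1958)) = -(174885 - 1885*(-1/1958)) = -(174885 + 1885/1958) = -1*342426715/1958 = -342426715/1958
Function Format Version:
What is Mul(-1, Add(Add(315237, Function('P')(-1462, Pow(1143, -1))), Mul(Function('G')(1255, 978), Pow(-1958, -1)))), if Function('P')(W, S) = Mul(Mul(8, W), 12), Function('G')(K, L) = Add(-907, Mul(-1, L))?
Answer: Rational(-342426715, 1958) ≈ -1.7489e+5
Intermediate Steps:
Function('P')(W, S) = Mul(96, W)
Mul(-1, Add(Add(315237, Function('P')(-1462, Pow(1143, -1))), Mul(Function('G')(1255, 978), Pow(-1958, -1)))) = Mul(-1, Add(Add(315237, Mul(96, -1462)), Mul(Add(-907, Mul(-1, 978)), Pow(-1958, -1)))) = Mul(-1, Add(Add(315237, -140352), Mul(Add(-907, -978), Rational(-1, 1958)))) = Mul(-1, Add(174885, Mul(-1885, Rational(-1, 1958)))) = Mul(-1, Add(174885, Rational(1885, 1958))) = Mul(-1, Rational(342426715, 1958)) = Rational(-342426715, 1958)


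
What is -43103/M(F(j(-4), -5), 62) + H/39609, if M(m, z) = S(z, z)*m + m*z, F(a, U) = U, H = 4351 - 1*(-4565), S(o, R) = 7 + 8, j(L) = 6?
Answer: 570233129/5083155 ≈ 112.18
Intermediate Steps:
S(o, R) = 15
H = 8916 (H = 4351 + 4565 = 8916)
M(m, z) = 15*m + m*z
-43103/M(F(j(-4), -5), 62) + H/39609 = -43103*(-1/(5*(15 + 62))) + 8916/39609 = -43103/((-5*77)) + 8916*(1/39609) = -43103/(-385) + 2972/13203 = -43103*(-1/385) + 2972/13203 = 43103/385 + 2972/13203 = 570233129/5083155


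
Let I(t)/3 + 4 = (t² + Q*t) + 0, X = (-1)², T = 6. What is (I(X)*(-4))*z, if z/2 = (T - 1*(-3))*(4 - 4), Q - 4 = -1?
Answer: 0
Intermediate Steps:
Q = 3 (Q = 4 - 1 = 3)
X = 1
I(t) = -12 + 3*t² + 9*t (I(t) = -12 + 3*((t² + 3*t) + 0) = -12 + 3*(t² + 3*t) = -12 + (3*t² + 9*t) = -12 + 3*t² + 9*t)
z = 0 (z = 2*((6 - 1*(-3))*(4 - 4)) = 2*((6 + 3)*0) = 2*(9*0) = 2*0 = 0)
(I(X)*(-4))*z = ((-12 + 3*1² + 9*1)*(-4))*0 = ((-12 + 3*1 + 9)*(-4))*0 = ((-12 + 3 + 9)*(-4))*0 = (0*(-4))*0 = 0*0 = 0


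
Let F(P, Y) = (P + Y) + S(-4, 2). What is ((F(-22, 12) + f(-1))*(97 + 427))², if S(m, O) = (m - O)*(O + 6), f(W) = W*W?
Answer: 892097424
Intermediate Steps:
f(W) = W²
S(m, O) = (6 + O)*(m - O) (S(m, O) = (m - O)*(6 + O) = (6 + O)*(m - O))
F(P, Y) = -48 + P + Y (F(P, Y) = (P + Y) + (-1*2² - 6*2 + 6*(-4) + 2*(-4)) = (P + Y) + (-1*4 - 12 - 24 - 8) = (P + Y) + (-4 - 12 - 24 - 8) = (P + Y) - 48 = -48 + P + Y)
((F(-22, 12) + f(-1))*(97 + 427))² = (((-48 - 22 + 12) + (-1)²)*(97 + 427))² = ((-58 + 1)*524)² = (-57*524)² = (-29868)² = 892097424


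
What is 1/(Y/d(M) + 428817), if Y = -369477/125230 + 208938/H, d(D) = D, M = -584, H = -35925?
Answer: 175156696400/75110171709409931 ≈ 2.3320e-6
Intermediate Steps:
Y = -2629251131/299925850 (Y = -369477/125230 + 208938/(-35925) = -369477*1/125230 + 208938*(-1/35925) = -369477/125230 - 69646/11975 = -2629251131/299925850 ≈ -8.7663)
1/(Y/d(M) + 428817) = 1/(-2629251131/299925850/(-584) + 428817) = 1/(-2629251131/299925850*(-1/584) + 428817) = 1/(2629251131/175156696400 + 428817) = 1/(75110171709409931/175156696400) = 175156696400/75110171709409931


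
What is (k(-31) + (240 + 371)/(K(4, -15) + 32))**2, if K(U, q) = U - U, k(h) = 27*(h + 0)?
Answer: 685025929/1024 ≈ 6.6897e+5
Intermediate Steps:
k(h) = 27*h
K(U, q) = 0
(k(-31) + (240 + 371)/(K(4, -15) + 32))**2 = (27*(-31) + (240 + 371)/(0 + 32))**2 = (-837 + 611/32)**2 = (-26173/32)**2 = 685025929/1024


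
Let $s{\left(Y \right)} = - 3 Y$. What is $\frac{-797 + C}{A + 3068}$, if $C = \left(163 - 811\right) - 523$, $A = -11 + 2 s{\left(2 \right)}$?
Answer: $- \frac{656}{1015} \approx -0.64631$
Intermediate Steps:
$A = -23$ ($A = -11 + 2 \left(\left(-3\right) 2\right) = -11 + 2 \left(-6\right) = -11 - 12 = -23$)
$C = -1171$ ($C = -648 - 523 = -1171$)
$\frac{-797 + C}{A + 3068} = \frac{-797 - 1171}{-23 + 3068} = - \frac{1968}{3045} = \left(-1968\right) \frac{1}{3045} = - \frac{656}{1015}$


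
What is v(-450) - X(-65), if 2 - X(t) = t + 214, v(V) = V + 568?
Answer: 265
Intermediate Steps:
v(V) = 568 + V
X(t) = -212 - t (X(t) = 2 - (t + 214) = 2 - (214 + t) = 2 + (-214 - t) = -212 - t)
v(-450) - X(-65) = (568 - 450) - (-212 - 1*(-65)) = 118 - (-212 + 65) = 118 - 1*(-147) = 118 + 147 = 265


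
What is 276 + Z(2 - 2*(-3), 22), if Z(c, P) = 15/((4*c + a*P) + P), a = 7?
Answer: 57423/208 ≈ 276.07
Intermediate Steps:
Z(c, P) = 15/(4*c + 8*P) (Z(c, P) = 15/((4*c + 7*P) + P) = 15/(4*c + 8*P))
276 + Z(2 - 2*(-3), 22) = 276 + 15/(4*((2 - 2*(-3)) + 2*22)) = 276 + 15/(4*((2 + 6) + 44)) = 276 + 15/(4*(8 + 44)) = 276 + (15/4)/52 = 276 + (15/4)*(1/52) = 276 + 15/208 = 57423/208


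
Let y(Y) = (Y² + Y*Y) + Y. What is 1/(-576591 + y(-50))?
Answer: -1/571641 ≈ -1.7493e-6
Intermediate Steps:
y(Y) = Y + 2*Y² (y(Y) = (Y² + Y²) + Y = 2*Y² + Y = Y + 2*Y²)
1/(-576591 + y(-50)) = 1/(-576591 - 50*(1 + 2*(-50))) = 1/(-576591 - 50*(1 - 100)) = 1/(-576591 - 50*(-99)) = 1/(-576591 + 4950) = 1/(-571641) = -1/571641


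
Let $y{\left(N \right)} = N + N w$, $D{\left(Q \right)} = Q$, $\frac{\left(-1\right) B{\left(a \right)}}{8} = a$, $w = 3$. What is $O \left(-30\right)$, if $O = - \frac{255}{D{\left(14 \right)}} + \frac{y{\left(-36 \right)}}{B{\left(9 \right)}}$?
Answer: $\frac{3405}{7} \approx 486.43$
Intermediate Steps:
$B{\left(a \right)} = - 8 a$
$y{\left(N \right)} = 4 N$ ($y{\left(N \right)} = N + N 3 = N + 3 N = 4 N$)
$O = - \frac{227}{14}$ ($O = - \frac{255}{14} + \frac{4 \left(-36\right)}{\left(-8\right) 9} = \left(-255\right) \frac{1}{14} - \frac{144}{-72} = - \frac{255}{14} - -2 = - \frac{255}{14} + 2 = - \frac{227}{14} \approx -16.214$)
$O \left(-30\right) = \left(- \frac{227}{14}\right) \left(-30\right) = \frac{3405}{7}$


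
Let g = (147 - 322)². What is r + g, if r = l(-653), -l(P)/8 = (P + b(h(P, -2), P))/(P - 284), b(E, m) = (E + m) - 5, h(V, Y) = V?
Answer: 28679913/937 ≈ 30608.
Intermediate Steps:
g = 30625 (g = (-175)² = 30625)
b(E, m) = -5 + E + m
l(P) = -8*(-5 + 3*P)/(-284 + P) (l(P) = -8*(P + (-5 + P + P))/(P - 284) = -8*(P + (-5 + 2*P))/(-284 + P) = -8*(-5 + 3*P)/(-284 + P))
r = -15712/937 (r = 8*(5 - 3*(-653))/(-284 - 653) = 8*(5 + 1959)/(-937) = 8*(-1/937)*1964 = -15712/937 ≈ -16.768)
r + g = -15712/937 + 30625 = 28679913/937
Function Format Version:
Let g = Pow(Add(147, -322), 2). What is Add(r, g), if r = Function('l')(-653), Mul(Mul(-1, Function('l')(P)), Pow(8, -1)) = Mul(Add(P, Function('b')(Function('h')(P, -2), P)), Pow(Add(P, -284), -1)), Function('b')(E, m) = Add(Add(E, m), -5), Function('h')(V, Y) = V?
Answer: Rational(28679913, 937) ≈ 30608.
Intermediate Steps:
g = 30625 (g = Pow(-175, 2) = 30625)
Function('b')(E, m) = Add(-5, E, m)
Function('l')(P) = Mul(-8, Pow(Add(-284, P), -1), Add(-5, Mul(3, P))) (Function('l')(P) = Mul(-8, Mul(Add(P, Add(-5, P, P)), Pow(Add(P, -284), -1))) = Mul(-8, Mul(Add(P, Add(-5, Mul(2, P))), Pow(Add(-284, P), -1))) = Mul(-8, Mul(Add(-5, Mul(3, P)), Pow(Add(-284, P), -1))) = Mul(-8, Mul(Pow(Add(-284, P), -1), Add(-5, Mul(3, P)))) = Mul(-8, Pow(Add(-284, P), -1), Add(-5, Mul(3, P))))
r = Rational(-15712, 937) (r = Mul(8, Pow(Add(-284, -653), -1), Add(5, Mul(-3, -653))) = Mul(8, Pow(-937, -1), Add(5, 1959)) = Mul(8, Rational(-1, 937), 1964) = Rational(-15712, 937) ≈ -16.768)
Add(r, g) = Add(Rational(-15712, 937), 30625) = Rational(28679913, 937)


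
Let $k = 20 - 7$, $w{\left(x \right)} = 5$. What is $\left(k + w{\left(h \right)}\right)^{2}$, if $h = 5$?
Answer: $324$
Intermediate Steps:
$k = 13$
$\left(k + w{\left(h \right)}\right)^{2} = \left(13 + 5\right)^{2} = 18^{2} = 324$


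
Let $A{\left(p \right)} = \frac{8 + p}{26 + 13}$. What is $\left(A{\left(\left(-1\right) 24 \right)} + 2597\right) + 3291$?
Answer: $\frac{229616}{39} \approx 5887.6$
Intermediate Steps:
$A{\left(p \right)} = \frac{8}{39} + \frac{p}{39}$ ($A{\left(p \right)} = \frac{8 + p}{39} = \left(8 + p\right) \frac{1}{39} = \frac{8}{39} + \frac{p}{39}$)
$\left(A{\left(\left(-1\right) 24 \right)} + 2597\right) + 3291 = \left(\left(\frac{8}{39} + \frac{\left(-1\right) 24}{39}\right) + 2597\right) + 3291 = \left(\left(\frac{8}{39} + \frac{1}{39} \left(-24\right)\right) + 2597\right) + 3291 = \left(\left(\frac{8}{39} - \frac{8}{13}\right) + 2597\right) + 3291 = \left(- \frac{16}{39} + 2597\right) + 3291 = \frac{101267}{39} + 3291 = \frac{229616}{39}$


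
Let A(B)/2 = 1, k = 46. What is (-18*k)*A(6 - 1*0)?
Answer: -1656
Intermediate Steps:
A(B) = 2 (A(B) = 2*1 = 2)
(-18*k)*A(6 - 1*0) = -18*46*2 = -828*2 = -1656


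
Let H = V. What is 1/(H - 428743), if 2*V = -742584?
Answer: -1/800035 ≈ -1.2499e-6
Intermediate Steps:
V = -371292 (V = (½)*(-742584) = -371292)
H = -371292
1/(H - 428743) = 1/(-371292 - 428743) = 1/(-800035) = -1/800035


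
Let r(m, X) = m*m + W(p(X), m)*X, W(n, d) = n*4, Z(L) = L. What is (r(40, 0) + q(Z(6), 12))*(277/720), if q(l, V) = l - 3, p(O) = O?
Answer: 444031/720 ≈ 616.71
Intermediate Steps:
W(n, d) = 4*n
r(m, X) = m**2 + 4*X**2 (r(m, X) = m*m + (4*X)*X = m**2 + 4*X**2)
q(l, V) = -3 + l
(r(40, 0) + q(Z(6), 12))*(277/720) = ((40**2 + 4*0**2) + (-3 + 6))*(277/720) = ((1600 + 4*0) + 3)*(277*(1/720)) = ((1600 + 0) + 3)*(277/720) = (1600 + 3)*(277/720) = 1603*(277/720) = 444031/720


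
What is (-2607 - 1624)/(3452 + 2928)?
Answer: -4231/6380 ≈ -0.66317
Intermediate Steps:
(-2607 - 1624)/(3452 + 2928) = -4231/6380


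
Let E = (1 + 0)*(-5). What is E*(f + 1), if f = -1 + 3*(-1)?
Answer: 15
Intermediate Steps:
E = -5 (E = 1*(-5) = -5)
f = -4 (f = -1 - 3 = -4)
E*(f + 1) = -5*(-4 + 1) = -5*(-3) = 15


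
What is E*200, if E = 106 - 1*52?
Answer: 10800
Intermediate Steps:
E = 54 (E = 106 - 52 = 54)
E*200 = 54*200 = 10800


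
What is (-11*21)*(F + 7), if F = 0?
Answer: -1617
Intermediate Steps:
(-11*21)*(F + 7) = (-11*21)*(0 + 7) = -231*7 = -1617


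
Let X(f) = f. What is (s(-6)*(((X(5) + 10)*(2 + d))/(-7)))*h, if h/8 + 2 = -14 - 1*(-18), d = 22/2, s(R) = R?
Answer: 18720/7 ≈ 2674.3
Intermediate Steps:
d = 11 (d = 22*(½) = 11)
h = 16 (h = -16 + 8*(-14 - 1*(-18)) = -16 + 8*(-14 + 18) = -16 + 8*4 = -16 + 32 = 16)
(s(-6)*(((X(5) + 10)*(2 + d))/(-7)))*h = -6*(5 + 10)*(2 + 11)/(-7)*16 = -6*15*13*(-1)/7*16 = -1170*(-1)/7*16 = -6*(-195/7)*16 = (1170/7)*16 = 18720/7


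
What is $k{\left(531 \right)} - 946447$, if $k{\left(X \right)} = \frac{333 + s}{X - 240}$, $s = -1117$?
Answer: $- \frac{275416861}{291} \approx -9.4645 \cdot 10^{5}$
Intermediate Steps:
$k{\left(X \right)} = - \frac{784}{-240 + X}$ ($k{\left(X \right)} = \frac{333 - 1117}{X - 240} = - \frac{784}{-240 + X}$)
$k{\left(531 \right)} - 946447 = - \frac{784}{-240 + 531} - 946447 = - \frac{784}{291} - 946447 = - \frac{275416861}{291}$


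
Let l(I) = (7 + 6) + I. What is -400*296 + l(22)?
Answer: -118365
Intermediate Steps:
l(I) = 13 + I
-400*296 + l(22) = -400*296 + (13 + 22) = -118400 + 35 = -118365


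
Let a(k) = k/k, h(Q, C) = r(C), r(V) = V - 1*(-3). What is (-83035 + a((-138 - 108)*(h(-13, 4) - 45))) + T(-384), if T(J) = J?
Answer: -83418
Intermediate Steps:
r(V) = 3 + V (r(V) = V + 3 = 3 + V)
h(Q, C) = 3 + C
a(k) = 1
(-83035 + a((-138 - 108)*(h(-13, 4) - 45))) + T(-384) = (-83035 + 1) - 384 = -83034 - 384 = -83418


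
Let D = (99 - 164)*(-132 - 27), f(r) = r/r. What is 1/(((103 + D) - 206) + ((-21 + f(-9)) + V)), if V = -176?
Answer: 1/10036 ≈ 9.9641e-5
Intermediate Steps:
f(r) = 1
D = 10335 (D = -65*(-159) = 10335)
1/(((103 + D) - 206) + ((-21 + f(-9)) + V)) = 1/(((103 + 10335) - 206) + ((-21 + 1) - 176)) = 1/((10438 - 206) + (-20 - 176)) = 1/(10232 - 196) = 1/10036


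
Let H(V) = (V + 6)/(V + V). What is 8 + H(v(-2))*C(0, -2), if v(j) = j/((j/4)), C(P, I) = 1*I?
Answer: 11/2 ≈ 5.5000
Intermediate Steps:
C(P, I) = I
v(j) = 4 (v(j) = j/((j*(¼))) = j/((j/4)) = j*(4/j) = 4)
H(V) = (6 + V)/(2*V) (H(V) = (6 + V)/((2*V)) = (6 + V)*(1/(2*V)) = (6 + V)/(2*V))
8 + H(v(-2))*C(0, -2) = 8 + ((½)*(6 + 4)/4)*(-2) = 8 + ((½)*(¼)*10)*(-2) = 8 + (5/4)*(-2) = 8 - 5/2 = 11/2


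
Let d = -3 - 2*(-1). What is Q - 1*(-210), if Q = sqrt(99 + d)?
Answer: 210 + 7*sqrt(2) ≈ 219.90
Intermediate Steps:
d = -1 (d = -3 + 2 = -1)
Q = 7*sqrt(2) (Q = sqrt(99 - 1) = sqrt(98) = 7*sqrt(2) ≈ 9.8995)
Q - 1*(-210) = 7*sqrt(2) - 1*(-210) = 7*sqrt(2) + 210 = 210 + 7*sqrt(2)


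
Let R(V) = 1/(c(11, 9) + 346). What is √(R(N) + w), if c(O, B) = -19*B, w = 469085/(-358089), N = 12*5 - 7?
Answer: I*√204870774618678/12533115 ≈ 1.142*I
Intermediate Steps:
N = 53 (N = 60 - 7 = 53)
w = -469085/358089 (w = 469085*(-1/358089) = -469085/358089 ≈ -1.3100)
R(V) = 1/175 (R(V) = 1/(-19*9 + 346) = 1/(-171 + 346) = 1/175)
√(R(N) + w) = √(1/175 - 469085/358089) = √(-81731786/62665575) = I*√204870774618678/12533115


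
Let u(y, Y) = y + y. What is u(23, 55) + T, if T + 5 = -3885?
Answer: -3844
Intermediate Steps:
T = -3890 (T = -5 - 3885 = -3890)
u(y, Y) = 2*y
u(23, 55) + T = 2*23 - 3890 = 46 - 3890 = -3844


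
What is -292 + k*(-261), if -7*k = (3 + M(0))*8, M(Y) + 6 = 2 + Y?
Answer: -4132/7 ≈ -590.29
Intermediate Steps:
M(Y) = -4 + Y (M(Y) = -6 + (2 + Y) = -4 + Y)
k = 8/7 (k = -(3 + (-4 + 0))*8/7 = -(3 - 4)*8/7 = -(-1)*8/7 = -1/7*(-8) = 8/7 ≈ 1.1429)
-292 + k*(-261) = -292 + (8/7)*(-261) = -292 - 2088/7 = -4132/7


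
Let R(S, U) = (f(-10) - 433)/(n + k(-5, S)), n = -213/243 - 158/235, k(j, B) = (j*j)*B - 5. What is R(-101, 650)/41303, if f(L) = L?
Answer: 8432505/1990310326999 ≈ 4.2368e-6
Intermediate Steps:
k(j, B) = -5 + B*j**2 (k(j, B) = j**2*B - 5 = B*j**2 - 5 = -5 + B*j**2)
n = -29483/19035 (n = -213*1/243 - 158*1/235 = -71/81 - 158/235 = -29483/19035 ≈ -1.5489)
R(S, U) = -443/(-124658/19035 + 25*S) (R(S, U) = (-10 - 433)/(-29483/19035 + (-5 + S*(-5)**2)) = -443/(-29483/19035 + (-5 + S*25)) = -443/(-29483/19035 + (-5 + 25*S)) = -443/(-124658/19035 + 25*S))
R(-101, 650)/41303 = -8432505/(-124658 + 475875*(-101))/41303 = -8432505/(-124658 - 48063375)*(1/41303) = -8432505/(-48188033)*(1/41303) = -8432505*(-1/48188033)*(1/41303) = (8432505/48188033)*(1/41303) = 8432505/1990310326999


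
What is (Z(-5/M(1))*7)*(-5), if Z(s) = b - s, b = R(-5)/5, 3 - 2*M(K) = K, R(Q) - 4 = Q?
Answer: -168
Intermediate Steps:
R(Q) = 4 + Q
M(K) = 3/2 - K/2
b = -⅕ (b = (4 - 5)/5 = -1*⅕ = -⅕ ≈ -0.20000)
Z(s) = -⅕ - s
(Z(-5/M(1))*7)*(-5) = ((-⅕ - (-5)/(3/2 - ½*1))*7)*(-5) = ((-⅕ - (-5)/(3/2 - ½))*7)*(-5) = ((-⅕ - (-5)/1)*7)*(-5) = ((-⅕ - (-5))*7)*(-5) = ((-⅕ - 1*(-5))*7)*(-5) = ((-⅕ + 5)*7)*(-5) = ((24/5)*7)*(-5) = (168/5)*(-5) = -168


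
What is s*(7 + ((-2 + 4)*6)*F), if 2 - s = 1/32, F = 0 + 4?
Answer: 3465/32 ≈ 108.28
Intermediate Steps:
F = 4
s = 63/32 (s = 2 - 1/32 = 63/32 ≈ 1.9688)
s*(7 + ((-2 + 4)*6)*F) = 63*(7 + ((-2 + 4)*6)*4)/32 = 63*(7 + (2*6)*4)/32 = 63*(7 + 12*4)/32 = 63*(7 + 48)/32 = (63/32)*55 = 3465/32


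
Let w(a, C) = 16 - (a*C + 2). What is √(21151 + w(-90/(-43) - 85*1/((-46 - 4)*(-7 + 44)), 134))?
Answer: √1321226046590/7955 ≈ 144.49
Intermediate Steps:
w(a, C) = 14 - C*a (w(a, C) = 16 - (C*a + 2) = 16 - (2 + C*a) = 16 + (-2 - C*a) = 14 - C*a)
√(21151 + w(-90/(-43) - 85*1/((-46 - 4)*(-7 + 44)), 134)) = √(21151 + (14 - 1*134*(-90/(-43) - 85*1/((-46 - 4)*(-7 + 44))))) = √(21151 + (14 - 1*134*(-90*(-1/43) - 85/((-50*37))))) = √(21151 + (14 - 1*134*(90/43 - 85/(-1850)))) = √(21151 + (14 - 1*134*(90/43 - 85*(-1/1850)))) = √(21151 + (14 - 1*134*(90/43 + 17/370))) = √(21151 + (14 - 1*134*34031/15910)) = √(21151 + (14 - 2280077/7955)) = √(21151 - 2168707/7955) = √(166087498/7955) = √1321226046590/7955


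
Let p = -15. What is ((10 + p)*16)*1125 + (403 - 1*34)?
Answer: -89631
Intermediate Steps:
((10 + p)*16)*1125 + (403 - 1*34) = ((10 - 15)*16)*1125 + (403 - 1*34) = -5*16*1125 + (403 - 34) = -80*1125 + 369 = -90000 + 369 = -89631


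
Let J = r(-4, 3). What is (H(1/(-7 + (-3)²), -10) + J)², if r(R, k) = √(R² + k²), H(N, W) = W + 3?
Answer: 4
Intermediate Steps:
H(N, W) = 3 + W
J = 5 (J = √((-4)² + 3²) = √(16 + 9) = √25 = 5)
(H(1/(-7 + (-3)²), -10) + J)² = ((3 - 10) + 5)² = (-7 + 5)² = (-2)² = 4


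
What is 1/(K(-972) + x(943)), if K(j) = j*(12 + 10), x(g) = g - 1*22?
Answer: -1/20463 ≈ -4.8869e-5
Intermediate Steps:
x(g) = -22 + g (x(g) = g - 22 = -22 + g)
K(j) = 22*j (K(j) = j*22 = 22*j)
1/(K(-972) + x(943)) = 1/(22*(-972) + (-22 + 943)) = 1/(-21384 + 921) = 1/(-20463) = -1/20463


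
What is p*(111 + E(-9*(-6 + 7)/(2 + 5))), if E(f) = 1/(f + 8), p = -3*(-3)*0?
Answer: 0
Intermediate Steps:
p = 0 (p = 9*0 = 0)
E(f) = 1/(8 + f)
p*(111 + E(-9*(-6 + 7)/(2 + 5))) = 0*(111 + 1/(8 - 9*(-6 + 7)/(2 + 5))) = 0*(111 + 1/(8 - 9/(7/1))) = 0*(111 + 1/(8 - 9/(7*1))) = 0*(111 + 1/(8 - 9/7)) = 0*(111 + 1/(47/7)) = 0*(111 + 7/47) = 0*(5224/47) = 0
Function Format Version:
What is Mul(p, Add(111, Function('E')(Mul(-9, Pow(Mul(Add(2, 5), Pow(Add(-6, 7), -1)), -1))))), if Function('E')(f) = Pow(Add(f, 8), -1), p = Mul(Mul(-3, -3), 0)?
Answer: 0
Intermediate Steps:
p = 0 (p = Mul(9, 0) = 0)
Function('E')(f) = Pow(Add(8, f), -1)
Mul(p, Add(111, Function('E')(Mul(-9, Pow(Mul(Add(2, 5), Pow(Add(-6, 7), -1)), -1))))) = Mul(0, Add(111, Pow(Add(8, Mul(-9, Pow(Mul(Add(2, 5), Pow(Add(-6, 7), -1)), -1))), -1))) = Mul(0, Add(111, Pow(Add(8, Mul(-9, Pow(Mul(7, Pow(1, -1)), -1))), -1))) = Mul(0, Add(111, Pow(Add(8, Mul(-9, Pow(Mul(7, 1), -1))), -1))) = Mul(0, Add(111, Pow(Add(8, Mul(-9, Pow(7, -1))), -1))) = Mul(0, Add(111, Pow(Add(8, Mul(-9, Rational(1, 7))), -1))) = Mul(0, Add(111, Pow(Add(8, Rational(-9, 7)), -1))) = Mul(0, Add(111, Pow(Rational(47, 7), -1))) = Mul(0, Add(111, Rational(7, 47))) = Mul(0, Rational(5224, 47)) = 0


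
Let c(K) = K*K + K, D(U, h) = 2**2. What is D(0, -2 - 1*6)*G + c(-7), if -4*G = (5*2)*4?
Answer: 2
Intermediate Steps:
G = -10 (G = -5*2*4/4 = -5*4/2 = -1/4*40 = -10)
D(U, h) = 4
c(K) = K + K**2 (c(K) = K**2 + K = K + K**2)
D(0, -2 - 1*6)*G + c(-7) = 4*(-10) - 7*(1 - 7) = -40 - 7*(-6) = -40 + 42 = 2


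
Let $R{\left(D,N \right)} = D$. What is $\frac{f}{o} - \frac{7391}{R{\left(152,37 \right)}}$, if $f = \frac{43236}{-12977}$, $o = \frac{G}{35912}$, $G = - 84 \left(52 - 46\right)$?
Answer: $\frac{137184877}{726712} \approx 188.77$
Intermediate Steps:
$G = -504$ ($G = \left(-84\right) 6 = -504$)
$o = - \frac{63}{4489}$ ($o = - \frac{504}{35912} = \left(-504\right) \frac{1}{35912} = - \frac{63}{4489} \approx -0.014034$)
$f = - \frac{43236}{12977}$ ($f = 43236 \left(- \frac{1}{12977}\right) = - \frac{43236}{12977} \approx -3.3317$)
$\frac{f}{o} - \frac{7391}{R{\left(152,37 \right)}} = - \frac{43236}{12977 \left(- \frac{63}{4489}\right)} - \frac{7391}{152} = \left(- \frac{43236}{12977}\right) \left(- \frac{4489}{63}\right) - \frac{389}{8} = \frac{21565156}{90839} - \frac{389}{8} = \frac{137184877}{726712}$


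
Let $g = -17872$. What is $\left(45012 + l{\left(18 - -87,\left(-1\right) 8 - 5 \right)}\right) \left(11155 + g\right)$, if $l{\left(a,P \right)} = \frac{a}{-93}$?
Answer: $- \frac{9372478629}{31} \approx -3.0234 \cdot 10^{8}$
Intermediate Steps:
$l{\left(a,P \right)} = - \frac{a}{93}$ ($l{\left(a,P \right)} = a \left(- \frac{1}{93}\right) = - \frac{a}{93}$)
$\left(45012 + l{\left(18 - -87,\left(-1\right) 8 - 5 \right)}\right) \left(11155 + g\right) = \left(45012 - \frac{18 - -87}{93}\right) \left(11155 - 17872\right) = \left(45012 - \frac{18 + 87}{93}\right) \left(-6717\right) = \left(45012 - \frac{35}{31}\right) \left(-6717\right) = \frac{1395337}{31} \left(-6717\right) = - \frac{9372478629}{31}$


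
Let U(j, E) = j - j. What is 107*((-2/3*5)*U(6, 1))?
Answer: 0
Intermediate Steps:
U(j, E) = 0
107*((-2/3*5)*U(6, 1)) = 107*((-2/3*5)*0) = 107*((-2*⅓*5)*0) = 107*(-⅔*5*0) = 107*(-10/3*0) = 107*0 = 0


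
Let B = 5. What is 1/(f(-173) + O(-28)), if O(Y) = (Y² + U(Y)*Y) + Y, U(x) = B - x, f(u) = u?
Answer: -1/341 ≈ -0.0029326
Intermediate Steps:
U(x) = 5 - x
O(Y) = Y + Y² + Y*(5 - Y) (O(Y) = (Y² + (5 - Y)*Y) + Y = (Y² + Y*(5 - Y)) + Y = Y + Y² + Y*(5 - Y))
1/(f(-173) + O(-28)) = 1/(-173 + 6*(-28)) = 1/(-173 - 168) = 1/(-341) = -1/341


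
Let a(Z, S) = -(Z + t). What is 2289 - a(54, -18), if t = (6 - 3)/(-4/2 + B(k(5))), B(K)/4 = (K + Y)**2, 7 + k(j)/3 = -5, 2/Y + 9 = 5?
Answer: 12481164/5327 ≈ 2343.0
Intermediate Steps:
Y = -1/2 (Y = 2/(-9 + 5) = 2/(-4) = 2*(-1/4) = -1/2 ≈ -0.50000)
k(j) = -36 (k(j) = -21 + 3*(-5) = -21 - 15 = -36)
B(K) = 4*(-1/2 + K)**2 (B(K) = 4*(K - 1/2)**2 = 4*(-1/2 + K)**2)
t = 3/5327 (t = (6 - 3)/(-4/2 + (-1 + 2*(-36))**2) = 3/(-4*1/2 + (-1 - 72)**2) = 3/(-2 + (-73)**2) = 3/(-2 + 5329) = 3/5327 ≈ 0.00056317)
a(Z, S) = -3/5327 - Z (a(Z, S) = -(Z + 3/5327) = -(3/5327 + Z) = -3/5327 - Z)
2289 - a(54, -18) = 2289 - (-3/5327 - 1*54) = 2289 - (-3/5327 - 54) = 2289 - 1*(-287661/5327) = 2289 + 287661/5327 = 12481164/5327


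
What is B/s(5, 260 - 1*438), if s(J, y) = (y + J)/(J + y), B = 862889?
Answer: 862889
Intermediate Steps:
s(J, y) = 1 (s(J, y) = (J + y)/(J + y) = 1)
B/s(5, 260 - 1*438) = 862889/1 = 862889*1 = 862889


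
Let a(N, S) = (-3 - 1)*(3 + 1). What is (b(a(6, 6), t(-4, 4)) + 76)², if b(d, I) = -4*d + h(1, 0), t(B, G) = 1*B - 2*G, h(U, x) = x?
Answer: 19600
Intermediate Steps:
t(B, G) = B - 2*G
a(N, S) = -16 (a(N, S) = -4*4 = -16)
b(d, I) = -4*d (b(d, I) = -4*d + 0 = -4*d)
(b(a(6, 6), t(-4, 4)) + 76)² = (-4*(-16) + 76)² = (64 + 76)² = 140² = 19600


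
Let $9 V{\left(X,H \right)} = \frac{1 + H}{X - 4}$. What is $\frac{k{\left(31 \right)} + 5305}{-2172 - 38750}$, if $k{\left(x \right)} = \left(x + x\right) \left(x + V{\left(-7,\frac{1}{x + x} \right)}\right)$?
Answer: $- \frac{39745}{225071} \approx -0.17659$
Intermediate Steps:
$V{\left(X,H \right)} = \frac{1 + H}{9 \left(-4 + X\right)}$ ($V{\left(X,H \right)} = \frac{\left(1 + H\right) \frac{1}{X - 4}}{9} = \frac{\left(1 + H\right) \frac{1}{-4 + X}}{9} = \frac{\frac{1}{-4 + X} \left(1 + H\right)}{9} = \frac{1 + H}{9 \left(-4 + X\right)}$)
$k{\left(x \right)} = 2 x \left(- \frac{1}{99} + x - \frac{1}{198 x}\right)$ ($k{\left(x \right)} = \left(x + x\right) \left(x + \frac{1 + \frac{1}{x + x}}{9 \left(-4 - 7\right)}\right) = 2 x \left(x + \frac{1 + \frac{1}{2 x}}{9 \left(-11\right)}\right) = 2 x \left(x + \frac{1}{9} \left(- \frac{1}{11}\right) \left(1 + \frac{1}{2 x}\right)\right) = 2 x \left(x - \left(\frac{1}{99} + \frac{1}{198 x}\right)\right) = 2 x \left(- \frac{1}{99} + x - \frac{1}{198 x}\right)$)
$\frac{k{\left(31 \right)} + 5305}{-2172 - 38750} = \frac{\left(- \frac{1}{99} + 2 \cdot 31^{2} - \frac{62}{99}\right) + 5305}{-2172 - 38750} = \frac{\left(- \frac{1}{99} + 2 \cdot 961 - \frac{62}{99}\right) + 5305}{-40922} = \left(\left(- \frac{1}{99} + 1922 - \frac{62}{99}\right) + 5305\right) \left(- \frac{1}{40922}\right) = \left(\frac{21135}{11} + 5305\right) \left(- \frac{1}{40922}\right) = \frac{79490}{11} \left(- \frac{1}{40922}\right) = - \frac{39745}{225071}$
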